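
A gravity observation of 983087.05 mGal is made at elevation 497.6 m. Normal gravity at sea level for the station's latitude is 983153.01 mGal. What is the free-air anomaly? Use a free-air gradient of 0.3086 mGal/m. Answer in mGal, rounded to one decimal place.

87.6

Free-air correction = 0.3086 × 497.6 = 153.56 mGal
Free-air anomaly = 983087.05 − 983153.01 + (153.56) = 87.60 mGal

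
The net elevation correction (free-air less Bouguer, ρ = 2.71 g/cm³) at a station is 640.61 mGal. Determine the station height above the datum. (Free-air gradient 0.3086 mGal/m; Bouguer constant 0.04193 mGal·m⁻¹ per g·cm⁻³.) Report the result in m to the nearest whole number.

Combined gradient = 0.3086 − 0.04193 × 2.71 = 0.1949697 mGal/m
h = 640.61 / 0.1949697 = 3285.69 m

3286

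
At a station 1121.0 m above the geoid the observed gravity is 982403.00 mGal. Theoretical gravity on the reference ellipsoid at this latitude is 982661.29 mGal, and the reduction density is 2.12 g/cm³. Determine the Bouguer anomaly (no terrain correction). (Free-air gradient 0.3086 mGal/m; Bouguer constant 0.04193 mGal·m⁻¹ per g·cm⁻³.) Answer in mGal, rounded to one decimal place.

-12.0

Free-air correction = 0.3086 × 1121.0 = 345.94 mGal
Free-air anomaly = 982403.00 − 982661.29 + (345.94) = 87.65 mGal
Bouguer slab correction = 0.04193 × 2.12 × 1121.0 = 99.65 mGal
Simple Bouguer anomaly = 87.65 − (99.65) = -12.00 mGal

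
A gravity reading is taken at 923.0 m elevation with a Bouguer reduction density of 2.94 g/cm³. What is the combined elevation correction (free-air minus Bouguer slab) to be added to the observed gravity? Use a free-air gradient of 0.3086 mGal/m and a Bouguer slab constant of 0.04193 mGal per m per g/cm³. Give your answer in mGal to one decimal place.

171.1

Combined gradient = 0.3086 − 0.04193 × 2.94 = 0.1853258 mGal/m
Combined elevation correction = 0.1853258 × 923.0 = 171.1 mGal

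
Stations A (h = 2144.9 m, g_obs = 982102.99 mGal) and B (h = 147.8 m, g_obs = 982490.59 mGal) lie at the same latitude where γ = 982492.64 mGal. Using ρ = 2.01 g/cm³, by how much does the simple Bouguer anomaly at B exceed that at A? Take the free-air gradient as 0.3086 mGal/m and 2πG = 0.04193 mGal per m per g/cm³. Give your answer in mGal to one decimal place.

Δg_SB(A) = 982102.99 − 982492.64 + 0.3086×2144.9 − 0.04193×2.01×2144.9 = 91.50 mGal
Δg_SB(B) = 982490.59 − 982492.64 + 0.3086×147.8 − 0.04193×2.01×147.8 = 31.10 mGal
Difference = 31.10 − (91.50) = -60.40 mGal

-60.4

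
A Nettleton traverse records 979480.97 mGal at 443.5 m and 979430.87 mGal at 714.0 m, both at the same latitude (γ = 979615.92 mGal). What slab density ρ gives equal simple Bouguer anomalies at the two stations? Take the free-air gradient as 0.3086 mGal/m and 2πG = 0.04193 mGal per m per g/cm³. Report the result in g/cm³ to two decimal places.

2.94

Δg_obs = 979430.87 − 979480.97 = -50.10 mGal over Δh = 714.0 − 443.5 = 270.5 m
Equal Bouguer anomalies ⇒ Δg_obs + (0.3086 − 0.04193ρ)·Δh = 0
0.3086 − 0.04193ρ = −Δg_obs/Δh = 0.18521
ρ = (0.3086 − 0.18521) / 0.04193 = 2.94 g/cm³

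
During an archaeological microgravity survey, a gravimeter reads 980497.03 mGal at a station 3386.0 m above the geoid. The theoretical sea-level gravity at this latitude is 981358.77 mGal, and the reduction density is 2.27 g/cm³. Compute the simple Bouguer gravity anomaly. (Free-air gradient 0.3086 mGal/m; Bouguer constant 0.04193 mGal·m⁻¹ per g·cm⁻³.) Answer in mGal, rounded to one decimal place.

Free-air correction = 0.3086 × 3386.0 = 1044.92 mGal
Free-air anomaly = 980497.03 − 981358.77 + (1044.92) = 183.18 mGal
Bouguer slab correction = 0.04193 × 2.27 × 3386.0 = 322.28 mGal
Simple Bouguer anomaly = 183.18 − (322.28) = -139.10 mGal

-139.1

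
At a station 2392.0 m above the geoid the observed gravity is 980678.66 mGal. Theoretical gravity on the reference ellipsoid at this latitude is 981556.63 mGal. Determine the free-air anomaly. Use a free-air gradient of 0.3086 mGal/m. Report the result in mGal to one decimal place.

-139.8

Free-air correction = 0.3086 × 2392.0 = 738.17 mGal
Free-air anomaly = 980678.66 − 981556.63 + (738.17) = -139.80 mGal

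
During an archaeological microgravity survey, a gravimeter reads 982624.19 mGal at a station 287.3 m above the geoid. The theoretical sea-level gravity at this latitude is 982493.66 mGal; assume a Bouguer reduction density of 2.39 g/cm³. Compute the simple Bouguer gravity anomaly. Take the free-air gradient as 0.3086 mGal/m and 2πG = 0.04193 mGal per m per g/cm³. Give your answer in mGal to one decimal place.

Free-air correction = 0.3086 × 287.3 = 88.66 mGal
Free-air anomaly = 982624.19 − 982493.66 + (88.66) = 219.19 mGal
Bouguer slab correction = 0.04193 × 2.39 × 287.3 = 28.79 mGal
Simple Bouguer anomaly = 219.19 − (28.79) = 190.40 mGal

190.4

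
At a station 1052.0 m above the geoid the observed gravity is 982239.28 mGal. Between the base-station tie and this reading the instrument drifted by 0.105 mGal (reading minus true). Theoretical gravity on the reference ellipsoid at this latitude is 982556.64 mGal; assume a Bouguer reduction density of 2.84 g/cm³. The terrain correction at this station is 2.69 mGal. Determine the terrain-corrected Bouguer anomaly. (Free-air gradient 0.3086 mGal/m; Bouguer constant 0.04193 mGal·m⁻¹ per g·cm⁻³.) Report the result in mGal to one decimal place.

-115.4

Drift-corrected reading = 982239.28 − (0.105) = 982239.175 mGal
Free-air correction = 0.3086 × 1052.0 = 324.65 mGal
Free-air anomaly = 982239.175 − 982556.64 + (324.65) = 7.185 mGal
Bouguer slab correction = 0.04193 × 2.84 × 1052.0 = 125.27 mGal
Simple Bouguer anomaly = 7.185 − (125.27) = -118.085 mGal
Complete Bouguer anomaly = -118.085 + 2.69 = -115.395 mGal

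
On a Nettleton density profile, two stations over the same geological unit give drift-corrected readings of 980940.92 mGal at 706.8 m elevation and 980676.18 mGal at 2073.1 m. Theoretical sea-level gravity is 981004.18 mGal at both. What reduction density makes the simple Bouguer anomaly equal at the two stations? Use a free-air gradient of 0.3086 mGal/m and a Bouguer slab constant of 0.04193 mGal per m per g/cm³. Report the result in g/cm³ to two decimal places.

2.74

Δg_obs = 980676.18 − 980940.92 = -264.74 mGal over Δh = 2073.1 − 706.8 = 1366.3 m
Equal Bouguer anomalies ⇒ Δg_obs + (0.3086 − 0.04193ρ)·Δh = 0
0.3086 − 0.04193ρ = −Δg_obs/Δh = 0.19376
ρ = (0.3086 − 0.19376) / 0.04193 = 2.74 g/cm³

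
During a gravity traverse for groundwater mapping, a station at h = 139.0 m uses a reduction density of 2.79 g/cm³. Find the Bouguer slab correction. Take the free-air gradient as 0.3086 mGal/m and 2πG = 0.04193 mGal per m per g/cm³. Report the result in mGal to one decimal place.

Bouguer slab correction = 0.04193 × 2.79 × 139.0 = 16.3 mGal

16.3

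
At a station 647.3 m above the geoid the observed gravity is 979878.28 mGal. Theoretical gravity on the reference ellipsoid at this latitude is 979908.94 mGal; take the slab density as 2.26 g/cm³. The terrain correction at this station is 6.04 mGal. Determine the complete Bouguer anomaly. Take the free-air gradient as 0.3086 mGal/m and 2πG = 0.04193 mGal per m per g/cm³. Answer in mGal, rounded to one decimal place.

113.8

Free-air correction = 0.3086 × 647.3 = 199.76 mGal
Free-air anomaly = 979878.28 − 979908.94 + (199.76) = 169.10 mGal
Bouguer slab correction = 0.04193 × 2.26 × 647.3 = 61.34 mGal
Simple Bouguer anomaly = 169.10 − (61.34) = 107.76 mGal
Complete Bouguer anomaly = 107.76 + 6.04 = 113.80 mGal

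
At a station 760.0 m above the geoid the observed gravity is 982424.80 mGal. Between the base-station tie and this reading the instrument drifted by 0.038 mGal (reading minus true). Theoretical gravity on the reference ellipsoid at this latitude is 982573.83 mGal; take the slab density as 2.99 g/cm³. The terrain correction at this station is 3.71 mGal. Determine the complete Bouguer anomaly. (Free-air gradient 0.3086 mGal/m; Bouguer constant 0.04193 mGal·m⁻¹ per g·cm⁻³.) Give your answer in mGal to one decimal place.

-6.1

Drift-corrected reading = 982424.80 − (0.038) = 982424.762 mGal
Free-air correction = 0.3086 × 760.0 = 234.54 mGal
Free-air anomaly = 982424.762 − 982573.83 + (234.54) = 85.472 mGal
Bouguer slab correction = 0.04193 × 2.99 × 760.0 = 95.28 mGal
Simple Bouguer anomaly = 85.472 − (95.28) = -9.808 mGal
Complete Bouguer anomaly = -9.808 + 3.71 = -6.098 mGal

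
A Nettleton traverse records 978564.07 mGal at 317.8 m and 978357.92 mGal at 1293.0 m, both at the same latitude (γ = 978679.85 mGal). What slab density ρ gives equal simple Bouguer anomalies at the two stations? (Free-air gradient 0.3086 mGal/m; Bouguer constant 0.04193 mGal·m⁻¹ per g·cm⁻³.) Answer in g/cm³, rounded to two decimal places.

2.32

Δg_obs = 978357.92 − 978564.07 = -206.15 mGal over Δh = 1293.0 − 317.8 = 975.2 m
Equal Bouguer anomalies ⇒ Δg_obs + (0.3086 − 0.04193ρ)·Δh = 0
0.3086 − 0.04193ρ = −Δg_obs/Δh = 0.21139
ρ = (0.3086 − 0.21139) / 0.04193 = 2.32 g/cm³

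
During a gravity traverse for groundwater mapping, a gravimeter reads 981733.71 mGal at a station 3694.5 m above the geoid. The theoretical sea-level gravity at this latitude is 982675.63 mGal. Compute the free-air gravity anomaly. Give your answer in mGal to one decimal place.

Free-air correction = 0.3086 × 3694.5 = 1140.12 mGal
Free-air anomaly = 981733.71 − 982675.63 + (1140.12) = 198.20 mGal

198.2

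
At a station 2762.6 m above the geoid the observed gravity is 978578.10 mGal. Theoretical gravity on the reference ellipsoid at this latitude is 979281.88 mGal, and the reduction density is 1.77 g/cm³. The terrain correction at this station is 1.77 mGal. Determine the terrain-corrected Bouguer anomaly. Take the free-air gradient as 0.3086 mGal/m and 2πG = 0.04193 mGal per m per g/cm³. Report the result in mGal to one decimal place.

-54.5

Free-air correction = 0.3086 × 2762.6 = 852.54 mGal
Free-air anomaly = 978578.10 − 979281.88 + (852.54) = 148.76 mGal
Bouguer slab correction = 0.04193 × 1.77 × 2762.6 = 205.03 mGal
Simple Bouguer anomaly = 148.76 − (205.03) = -56.27 mGal
Complete Bouguer anomaly = -56.27 + 1.77 = -54.50 mGal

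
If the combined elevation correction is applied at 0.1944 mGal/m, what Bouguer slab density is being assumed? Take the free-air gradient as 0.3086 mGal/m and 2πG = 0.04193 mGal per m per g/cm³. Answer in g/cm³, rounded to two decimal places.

0.1944 = 0.3086 − 0.04193 × ρ
ρ = (0.3086 − 0.1944) / 0.04193 = 2.72 g/cm³

2.72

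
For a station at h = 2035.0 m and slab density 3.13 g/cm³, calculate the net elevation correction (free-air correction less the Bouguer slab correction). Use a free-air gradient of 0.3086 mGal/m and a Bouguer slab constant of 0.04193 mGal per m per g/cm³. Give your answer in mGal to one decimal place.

360.9

Combined gradient = 0.3086 − 0.04193 × 3.13 = 0.1773591 mGal/m
Combined elevation correction = 0.1773591 × 2035.0 = 360.9 mGal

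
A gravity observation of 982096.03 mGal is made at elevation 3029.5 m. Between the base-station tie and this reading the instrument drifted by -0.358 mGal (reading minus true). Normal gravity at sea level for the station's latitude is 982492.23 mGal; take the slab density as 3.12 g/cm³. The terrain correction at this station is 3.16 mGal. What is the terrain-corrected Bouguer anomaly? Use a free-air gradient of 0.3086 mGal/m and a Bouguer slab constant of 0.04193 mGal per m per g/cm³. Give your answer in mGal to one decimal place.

Drift-corrected reading = 982096.03 − (-0.358) = 982096.388 mGal
Free-air correction = 0.3086 × 3029.5 = 934.90 mGal
Free-air anomaly = 982096.388 − 982492.23 + (934.90) = 539.058 mGal
Bouguer slab correction = 0.04193 × 3.12 × 3029.5 = 396.32 mGal
Simple Bouguer anomaly = 539.058 − (396.32) = 142.738 mGal
Complete Bouguer anomaly = 142.738 + 3.16 = 145.898 mGal

145.9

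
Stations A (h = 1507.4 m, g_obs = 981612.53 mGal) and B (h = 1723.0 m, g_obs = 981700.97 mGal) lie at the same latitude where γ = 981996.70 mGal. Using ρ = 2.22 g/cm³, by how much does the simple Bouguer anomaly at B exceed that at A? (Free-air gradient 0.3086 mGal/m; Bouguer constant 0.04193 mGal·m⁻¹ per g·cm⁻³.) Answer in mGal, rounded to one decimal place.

134.9

Δg_SB(A) = 981612.53 − 981996.70 + 0.3086×1507.4 − 0.04193×2.22×1507.4 = -59.30 mGal
Δg_SB(B) = 981700.97 − 981996.70 + 0.3086×1723.0 − 0.04193×2.22×1723.0 = 75.60 mGal
Difference = 75.60 − (-59.30) = 134.90 mGal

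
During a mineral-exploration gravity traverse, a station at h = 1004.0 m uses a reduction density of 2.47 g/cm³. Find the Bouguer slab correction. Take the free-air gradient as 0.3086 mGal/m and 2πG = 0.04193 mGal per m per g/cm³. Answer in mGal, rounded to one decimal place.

104.0

Bouguer slab correction = 0.04193 × 2.47 × 1004.0 = 104.0 mGal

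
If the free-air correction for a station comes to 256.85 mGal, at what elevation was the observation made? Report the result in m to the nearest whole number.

h = 256.85 / 0.3086 = 832.31 m

832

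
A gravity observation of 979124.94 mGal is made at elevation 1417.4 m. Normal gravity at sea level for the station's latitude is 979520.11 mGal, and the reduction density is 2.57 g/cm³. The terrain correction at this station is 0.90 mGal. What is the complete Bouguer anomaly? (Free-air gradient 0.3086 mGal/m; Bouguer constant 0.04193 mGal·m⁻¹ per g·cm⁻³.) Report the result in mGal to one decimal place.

Free-air correction = 0.3086 × 1417.4 = 437.41 mGal
Free-air anomaly = 979124.94 − 979520.11 + (437.41) = 42.24 mGal
Bouguer slab correction = 0.04193 × 2.57 × 1417.4 = 152.74 mGal
Simple Bouguer anomaly = 42.24 − (152.74) = -110.50 mGal
Complete Bouguer anomaly = -110.50 + 0.90 = -109.60 mGal

-109.6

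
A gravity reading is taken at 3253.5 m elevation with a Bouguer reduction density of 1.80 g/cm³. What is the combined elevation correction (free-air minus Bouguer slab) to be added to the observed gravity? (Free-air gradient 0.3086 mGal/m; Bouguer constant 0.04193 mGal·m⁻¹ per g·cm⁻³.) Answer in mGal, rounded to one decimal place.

758.5

Combined gradient = 0.3086 − 0.04193 × 1.80 = 0.2331260 mGal/m
Combined elevation correction = 0.2331260 × 3253.5 = 758.5 mGal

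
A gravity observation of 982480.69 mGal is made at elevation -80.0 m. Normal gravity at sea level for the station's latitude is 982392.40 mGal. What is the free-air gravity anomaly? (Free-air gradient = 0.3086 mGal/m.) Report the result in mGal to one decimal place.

Free-air correction = 0.3086 × -80.0 = -24.69 mGal
Free-air anomaly = 982480.69 − 982392.40 + (-24.69) = 63.60 mGal

63.6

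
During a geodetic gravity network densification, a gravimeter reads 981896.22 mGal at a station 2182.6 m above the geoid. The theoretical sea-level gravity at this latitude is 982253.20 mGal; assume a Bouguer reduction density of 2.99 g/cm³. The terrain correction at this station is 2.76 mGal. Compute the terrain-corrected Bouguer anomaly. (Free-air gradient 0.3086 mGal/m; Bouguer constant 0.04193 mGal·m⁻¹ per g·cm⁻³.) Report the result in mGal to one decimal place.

Free-air correction = 0.3086 × 2182.6 = 673.55 mGal
Free-air anomaly = 981896.22 − 982253.20 + (673.55) = 316.57 mGal
Bouguer slab correction = 0.04193 × 2.99 × 2182.6 = 273.63 mGal
Simple Bouguer anomaly = 316.57 − (273.63) = 42.94 mGal
Complete Bouguer anomaly = 42.94 + 2.76 = 45.70 mGal

45.7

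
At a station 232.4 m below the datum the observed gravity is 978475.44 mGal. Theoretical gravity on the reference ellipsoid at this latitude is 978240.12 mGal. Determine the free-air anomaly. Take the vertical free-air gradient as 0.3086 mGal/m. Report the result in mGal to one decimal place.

Free-air correction = 0.3086 × -232.4 = -71.72 mGal
Free-air anomaly = 978475.44 − 978240.12 + (-71.72) = 163.60 mGal

163.6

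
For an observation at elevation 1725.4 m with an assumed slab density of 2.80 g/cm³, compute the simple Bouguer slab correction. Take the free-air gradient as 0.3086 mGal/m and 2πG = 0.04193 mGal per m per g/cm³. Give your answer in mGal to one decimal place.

202.6

Bouguer slab correction = 0.04193 × 2.80 × 1725.4 = 202.6 mGal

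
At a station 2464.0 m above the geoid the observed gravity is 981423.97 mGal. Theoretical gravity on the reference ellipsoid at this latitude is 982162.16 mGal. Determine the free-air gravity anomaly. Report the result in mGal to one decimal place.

Free-air correction = 0.3086 × 2464.0 = 760.39 mGal
Free-air anomaly = 981423.97 − 982162.16 + (760.39) = 22.20 mGal

22.2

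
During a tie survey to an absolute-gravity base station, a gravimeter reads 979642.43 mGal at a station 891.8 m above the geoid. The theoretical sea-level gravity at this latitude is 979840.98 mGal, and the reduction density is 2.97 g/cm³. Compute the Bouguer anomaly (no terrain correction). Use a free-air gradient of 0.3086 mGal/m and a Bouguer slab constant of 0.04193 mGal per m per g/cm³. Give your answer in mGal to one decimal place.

-34.4

Free-air correction = 0.3086 × 891.8 = 275.21 mGal
Free-air anomaly = 979642.43 − 979840.98 + (275.21) = 76.66 mGal
Bouguer slab correction = 0.04193 × 2.97 × 891.8 = 111.06 mGal
Simple Bouguer anomaly = 76.66 − (111.06) = -34.40 mGal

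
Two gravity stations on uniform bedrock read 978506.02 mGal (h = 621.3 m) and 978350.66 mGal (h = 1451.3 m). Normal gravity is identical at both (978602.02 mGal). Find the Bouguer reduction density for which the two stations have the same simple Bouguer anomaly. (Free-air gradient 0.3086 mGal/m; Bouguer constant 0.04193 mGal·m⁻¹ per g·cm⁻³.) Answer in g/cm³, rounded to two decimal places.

Δg_obs = 978350.66 − 978506.02 = -155.36 mGal over Δh = 1451.3 − 621.3 = 830.0 m
Equal Bouguer anomalies ⇒ Δg_obs + (0.3086 − 0.04193ρ)·Δh = 0
0.3086 − 0.04193ρ = −Δg_obs/Δh = 0.18718
ρ = (0.3086 − 0.18718) / 0.04193 = 2.90 g/cm³

2.90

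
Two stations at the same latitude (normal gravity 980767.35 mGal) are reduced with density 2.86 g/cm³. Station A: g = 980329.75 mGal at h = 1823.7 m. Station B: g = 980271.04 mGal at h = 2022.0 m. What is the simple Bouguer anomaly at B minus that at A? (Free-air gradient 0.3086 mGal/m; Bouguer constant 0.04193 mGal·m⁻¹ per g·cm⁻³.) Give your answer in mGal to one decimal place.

Δg_SB(A) = 980329.75 − 980767.35 + 0.3086×1823.7 − 0.04193×2.86×1823.7 = -93.50 mGal
Δg_SB(B) = 980271.04 − 980767.35 + 0.3086×2022.0 − 0.04193×2.86×2022.0 = -114.80 mGal
Difference = -114.80 − (-93.50) = -21.30 mGal

-21.3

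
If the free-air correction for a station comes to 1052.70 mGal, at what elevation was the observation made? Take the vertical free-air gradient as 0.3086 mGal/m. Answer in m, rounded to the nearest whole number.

h = 1052.70 / 0.3086 = 3411.21 m

3411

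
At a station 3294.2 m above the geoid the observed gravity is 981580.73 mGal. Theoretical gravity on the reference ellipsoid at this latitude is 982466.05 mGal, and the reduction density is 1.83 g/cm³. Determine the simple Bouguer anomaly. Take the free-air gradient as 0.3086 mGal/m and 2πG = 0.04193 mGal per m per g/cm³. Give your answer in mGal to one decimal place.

-121.5

Free-air correction = 0.3086 × 3294.2 = 1016.59 mGal
Free-air anomaly = 981580.73 − 982466.05 + (1016.59) = 131.27 mGal
Bouguer slab correction = 0.04193 × 1.83 × 3294.2 = 252.77 mGal
Simple Bouguer anomaly = 131.27 − (252.77) = -121.50 mGal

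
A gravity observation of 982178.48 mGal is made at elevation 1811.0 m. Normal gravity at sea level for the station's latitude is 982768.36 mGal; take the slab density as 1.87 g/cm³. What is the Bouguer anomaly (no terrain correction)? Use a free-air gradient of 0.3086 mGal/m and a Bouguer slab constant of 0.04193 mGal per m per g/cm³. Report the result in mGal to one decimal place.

-173.0

Free-air correction = 0.3086 × 1811.0 = 558.87 mGal
Free-air anomaly = 982178.48 − 982768.36 + (558.87) = -31.01 mGal
Bouguer slab correction = 0.04193 × 1.87 × 1811.0 = 142.00 mGal
Simple Bouguer anomaly = -31.01 − (142.00) = -173.01 mGal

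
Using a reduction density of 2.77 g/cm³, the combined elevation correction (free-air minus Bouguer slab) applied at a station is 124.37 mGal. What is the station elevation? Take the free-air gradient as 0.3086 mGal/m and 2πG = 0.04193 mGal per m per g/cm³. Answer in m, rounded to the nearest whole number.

Combined gradient = 0.3086 − 0.04193 × 2.77 = 0.1924539 mGal/m
h = 124.37 / 0.1924539 = 646.23 m

646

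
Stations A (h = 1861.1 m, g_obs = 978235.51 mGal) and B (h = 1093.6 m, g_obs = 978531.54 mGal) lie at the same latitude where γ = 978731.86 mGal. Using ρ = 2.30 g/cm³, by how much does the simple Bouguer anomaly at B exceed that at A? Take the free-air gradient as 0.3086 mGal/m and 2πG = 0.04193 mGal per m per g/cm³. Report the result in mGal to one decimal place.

133.2

Δg_SB(A) = 978235.51 − 978731.86 + 0.3086×1861.1 − 0.04193×2.30×1861.1 = -101.50 mGal
Δg_SB(B) = 978531.54 − 978731.86 + 0.3086×1093.6 − 0.04193×2.30×1093.6 = 31.70 mGal
Difference = 31.70 − (-101.50) = 133.20 mGal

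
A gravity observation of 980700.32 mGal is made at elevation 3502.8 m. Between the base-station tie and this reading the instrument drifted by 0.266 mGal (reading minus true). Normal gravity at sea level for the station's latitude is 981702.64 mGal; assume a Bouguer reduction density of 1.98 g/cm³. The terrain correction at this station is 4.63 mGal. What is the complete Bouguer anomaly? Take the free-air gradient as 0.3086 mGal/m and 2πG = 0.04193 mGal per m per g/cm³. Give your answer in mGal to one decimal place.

-207.8

Drift-corrected reading = 980700.32 − (0.266) = 980700.054 mGal
Free-air correction = 0.3086 × 3502.8 = 1080.96 mGal
Free-air anomaly = 980700.054 − 981702.64 + (1080.96) = 78.374 mGal
Bouguer slab correction = 0.04193 × 1.98 × 3502.8 = 290.81 mGal
Simple Bouguer anomaly = 78.374 − (290.81) = -212.436 mGal
Complete Bouguer anomaly = -212.436 + 4.63 = -207.806 mGal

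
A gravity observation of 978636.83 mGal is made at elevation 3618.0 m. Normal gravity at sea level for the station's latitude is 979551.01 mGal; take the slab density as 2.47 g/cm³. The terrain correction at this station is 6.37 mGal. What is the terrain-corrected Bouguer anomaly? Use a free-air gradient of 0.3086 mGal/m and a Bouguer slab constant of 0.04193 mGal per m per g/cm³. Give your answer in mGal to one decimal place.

Free-air correction = 0.3086 × 3618.0 = 1116.51 mGal
Free-air anomaly = 978636.83 − 979551.01 + (1116.51) = 202.33 mGal
Bouguer slab correction = 0.04193 × 2.47 × 3618.0 = 374.71 mGal
Simple Bouguer anomaly = 202.33 − (374.71) = -172.38 mGal
Complete Bouguer anomaly = -172.38 + 6.37 = -166.01 mGal

-166.0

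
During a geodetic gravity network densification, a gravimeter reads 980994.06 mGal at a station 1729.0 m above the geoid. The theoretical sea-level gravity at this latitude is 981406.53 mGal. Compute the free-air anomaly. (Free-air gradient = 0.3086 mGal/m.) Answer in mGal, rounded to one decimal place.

Free-air correction = 0.3086 × 1729.0 = 533.57 mGal
Free-air anomaly = 980994.06 − 981406.53 + (533.57) = 121.10 mGal

121.1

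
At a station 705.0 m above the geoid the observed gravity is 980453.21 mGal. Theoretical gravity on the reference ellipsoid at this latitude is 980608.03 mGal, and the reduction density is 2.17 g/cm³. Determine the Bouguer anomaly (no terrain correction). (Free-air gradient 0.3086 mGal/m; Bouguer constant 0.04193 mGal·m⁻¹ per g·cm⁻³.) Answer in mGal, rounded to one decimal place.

-1.4

Free-air correction = 0.3086 × 705.0 = 217.56 mGal
Free-air anomaly = 980453.21 − 980608.03 + (217.56) = 62.74 mGal
Bouguer slab correction = 0.04193 × 2.17 × 705.0 = 64.15 mGal
Simple Bouguer anomaly = 62.74 − (64.15) = -1.41 mGal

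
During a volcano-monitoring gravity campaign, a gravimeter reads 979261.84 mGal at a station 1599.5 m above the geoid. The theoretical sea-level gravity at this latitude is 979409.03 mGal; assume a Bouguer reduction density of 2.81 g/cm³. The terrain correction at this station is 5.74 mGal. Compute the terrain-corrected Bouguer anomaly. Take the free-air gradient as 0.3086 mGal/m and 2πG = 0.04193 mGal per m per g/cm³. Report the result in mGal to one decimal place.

163.7

Free-air correction = 0.3086 × 1599.5 = 493.61 mGal
Free-air anomaly = 979261.84 − 979409.03 + (493.61) = 346.42 mGal
Bouguer slab correction = 0.04193 × 2.81 × 1599.5 = 188.46 mGal
Simple Bouguer anomaly = 346.42 − (188.46) = 157.96 mGal
Complete Bouguer anomaly = 157.96 + 5.74 = 163.70 mGal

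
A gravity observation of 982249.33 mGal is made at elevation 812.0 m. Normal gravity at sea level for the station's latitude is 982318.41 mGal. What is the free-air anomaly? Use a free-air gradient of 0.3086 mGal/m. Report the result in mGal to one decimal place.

Free-air correction = 0.3086 × 812.0 = 250.58 mGal
Free-air anomaly = 982249.33 − 982318.41 + (250.58) = 181.50 mGal

181.5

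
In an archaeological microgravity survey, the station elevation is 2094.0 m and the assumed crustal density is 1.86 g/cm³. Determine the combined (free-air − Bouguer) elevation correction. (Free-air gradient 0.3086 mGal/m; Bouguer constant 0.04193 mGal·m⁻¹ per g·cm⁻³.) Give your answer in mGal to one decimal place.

482.9

Combined gradient = 0.3086 − 0.04193 × 1.86 = 0.2306102 mGal/m
Combined elevation correction = 0.2306102 × 2094.0 = 482.9 mGal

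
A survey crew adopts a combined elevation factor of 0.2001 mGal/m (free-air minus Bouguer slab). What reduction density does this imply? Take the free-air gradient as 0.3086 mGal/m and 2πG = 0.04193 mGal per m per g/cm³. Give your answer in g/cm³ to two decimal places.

0.2001 = 0.3086 − 0.04193 × ρ
ρ = (0.3086 − 0.2001) / 0.04193 = 2.59 g/cm³

2.59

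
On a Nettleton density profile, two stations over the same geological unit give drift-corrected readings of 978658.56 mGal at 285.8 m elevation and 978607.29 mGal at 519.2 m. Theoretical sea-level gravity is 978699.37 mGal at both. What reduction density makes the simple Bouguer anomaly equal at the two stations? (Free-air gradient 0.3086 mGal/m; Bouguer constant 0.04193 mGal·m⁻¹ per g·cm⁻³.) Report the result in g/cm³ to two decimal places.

Δg_obs = 978607.29 − 978658.56 = -51.27 mGal over Δh = 519.2 − 285.8 = 233.4 m
Equal Bouguer anomalies ⇒ Δg_obs + (0.3086 − 0.04193ρ)·Δh = 0
0.3086 − 0.04193ρ = −Δg_obs/Δh = 0.21967
ρ = (0.3086 − 0.21967) / 0.04193 = 2.12 g/cm³

2.12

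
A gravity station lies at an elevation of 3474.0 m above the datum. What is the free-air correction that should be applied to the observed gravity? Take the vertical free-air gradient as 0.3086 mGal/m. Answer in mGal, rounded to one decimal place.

Free-air correction = 0.3086 × 3474.0 = 1072.1 mGal

1072.1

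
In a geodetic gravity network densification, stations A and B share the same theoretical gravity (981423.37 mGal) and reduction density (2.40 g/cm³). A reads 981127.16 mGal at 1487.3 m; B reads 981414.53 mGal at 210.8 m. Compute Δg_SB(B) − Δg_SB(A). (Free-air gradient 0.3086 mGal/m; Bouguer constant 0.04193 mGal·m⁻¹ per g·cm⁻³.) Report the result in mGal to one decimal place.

21.9

Δg_SB(A) = 981127.16 − 981423.37 + 0.3086×1487.3 − 0.04193×2.40×1487.3 = 13.10 mGal
Δg_SB(B) = 981414.53 − 981423.37 + 0.3086×210.8 − 0.04193×2.40×210.8 = 35.00 mGal
Difference = 35.00 − (13.10) = 21.90 mGal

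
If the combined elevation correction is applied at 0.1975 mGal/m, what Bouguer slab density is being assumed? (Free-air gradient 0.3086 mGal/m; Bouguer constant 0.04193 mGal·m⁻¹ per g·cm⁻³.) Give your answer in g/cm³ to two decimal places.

0.1975 = 0.3086 − 0.04193 × ρ
ρ = (0.3086 − 0.1975) / 0.04193 = 2.65 g/cm³

2.65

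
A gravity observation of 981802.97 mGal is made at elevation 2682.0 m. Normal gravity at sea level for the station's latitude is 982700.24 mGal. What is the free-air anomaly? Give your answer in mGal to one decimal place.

Free-air correction = 0.3086 × 2682.0 = 827.67 mGal
Free-air anomaly = 981802.97 − 982700.24 + (827.67) = -69.60 mGal

-69.6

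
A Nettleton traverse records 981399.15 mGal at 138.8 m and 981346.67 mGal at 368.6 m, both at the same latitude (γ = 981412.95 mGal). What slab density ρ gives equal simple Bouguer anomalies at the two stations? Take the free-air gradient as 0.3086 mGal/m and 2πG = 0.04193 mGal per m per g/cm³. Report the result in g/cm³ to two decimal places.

1.91

Δg_obs = 981346.67 − 981399.15 = -52.48 mGal over Δh = 368.6 − 138.8 = 229.8 m
Equal Bouguer anomalies ⇒ Δg_obs + (0.3086 − 0.04193ρ)·Δh = 0
0.3086 − 0.04193ρ = −Δg_obs/Δh = 0.22837
ρ = (0.3086 − 0.22837) / 0.04193 = 1.91 g/cm³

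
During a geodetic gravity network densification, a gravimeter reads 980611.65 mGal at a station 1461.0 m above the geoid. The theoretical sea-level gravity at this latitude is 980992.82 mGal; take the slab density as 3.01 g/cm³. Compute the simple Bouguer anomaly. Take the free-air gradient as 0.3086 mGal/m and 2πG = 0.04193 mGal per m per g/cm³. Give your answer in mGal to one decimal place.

Free-air correction = 0.3086 × 1461.0 = 450.86 mGal
Free-air anomaly = 980611.65 − 980992.82 + (450.86) = 69.69 mGal
Bouguer slab correction = 0.04193 × 3.01 × 1461.0 = 184.39 mGal
Simple Bouguer anomaly = 69.69 − (184.39) = -114.70 mGal

-114.7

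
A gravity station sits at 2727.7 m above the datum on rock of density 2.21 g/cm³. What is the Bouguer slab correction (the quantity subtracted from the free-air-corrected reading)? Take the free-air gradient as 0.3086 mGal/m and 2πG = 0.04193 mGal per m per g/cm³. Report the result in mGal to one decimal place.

252.8

Bouguer slab correction = 0.04193 × 2.21 × 2727.7 = 252.8 mGal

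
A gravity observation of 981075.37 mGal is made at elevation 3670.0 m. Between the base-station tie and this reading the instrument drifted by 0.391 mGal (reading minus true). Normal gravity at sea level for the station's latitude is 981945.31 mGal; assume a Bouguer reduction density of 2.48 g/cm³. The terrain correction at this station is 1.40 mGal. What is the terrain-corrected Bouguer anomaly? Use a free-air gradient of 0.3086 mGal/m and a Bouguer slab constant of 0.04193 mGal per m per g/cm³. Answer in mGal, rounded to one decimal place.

-118.0

Drift-corrected reading = 981075.37 − (0.391) = 981074.979 mGal
Free-air correction = 0.3086 × 3670.0 = 1132.56 mGal
Free-air anomaly = 981074.979 − 981945.31 + (1132.56) = 262.229 mGal
Bouguer slab correction = 0.04193 × 2.48 × 3670.0 = 381.63 mGal
Simple Bouguer anomaly = 262.229 − (381.63) = -119.401 mGal
Complete Bouguer anomaly = -119.401 + 1.40 = -118.001 mGal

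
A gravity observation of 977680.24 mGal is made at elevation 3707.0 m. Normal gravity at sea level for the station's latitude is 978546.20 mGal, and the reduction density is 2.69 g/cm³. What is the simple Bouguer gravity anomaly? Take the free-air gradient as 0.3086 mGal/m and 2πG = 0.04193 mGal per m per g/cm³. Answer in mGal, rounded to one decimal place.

Free-air correction = 0.3086 × 3707.0 = 1143.98 mGal
Free-air anomaly = 977680.24 − 978546.20 + (1143.98) = 278.02 mGal
Bouguer slab correction = 0.04193 × 2.69 × 3707.0 = 418.12 mGal
Simple Bouguer anomaly = 278.02 − (418.12) = -140.10 mGal

-140.1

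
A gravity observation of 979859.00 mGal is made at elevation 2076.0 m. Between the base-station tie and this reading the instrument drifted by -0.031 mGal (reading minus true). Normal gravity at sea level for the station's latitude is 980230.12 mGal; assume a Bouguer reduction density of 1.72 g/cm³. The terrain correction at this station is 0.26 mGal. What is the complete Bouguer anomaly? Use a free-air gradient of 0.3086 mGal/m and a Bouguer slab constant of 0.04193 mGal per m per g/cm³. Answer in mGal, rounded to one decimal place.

Drift-corrected reading = 979859.00 − (-0.031) = 979859.031 mGal
Free-air correction = 0.3086 × 2076.0 = 640.65 mGal
Free-air anomaly = 979859.031 − 980230.12 + (640.65) = 269.561 mGal
Bouguer slab correction = 0.04193 × 1.72 × 2076.0 = 149.72 mGal
Simple Bouguer anomaly = 269.561 − (149.72) = 119.841 mGal
Complete Bouguer anomaly = 119.841 + 0.26 = 120.101 mGal

120.1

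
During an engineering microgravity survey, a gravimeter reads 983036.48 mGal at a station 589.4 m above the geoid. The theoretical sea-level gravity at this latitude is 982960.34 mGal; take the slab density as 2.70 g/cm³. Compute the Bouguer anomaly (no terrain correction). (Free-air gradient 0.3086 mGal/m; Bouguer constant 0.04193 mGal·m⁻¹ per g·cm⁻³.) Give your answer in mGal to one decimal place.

Free-air correction = 0.3086 × 589.4 = 181.89 mGal
Free-air anomaly = 983036.48 − 982960.34 + (181.89) = 258.03 mGal
Bouguer slab correction = 0.04193 × 2.70 × 589.4 = 66.73 mGal
Simple Bouguer anomaly = 258.03 − (66.73) = 191.30 mGal

191.3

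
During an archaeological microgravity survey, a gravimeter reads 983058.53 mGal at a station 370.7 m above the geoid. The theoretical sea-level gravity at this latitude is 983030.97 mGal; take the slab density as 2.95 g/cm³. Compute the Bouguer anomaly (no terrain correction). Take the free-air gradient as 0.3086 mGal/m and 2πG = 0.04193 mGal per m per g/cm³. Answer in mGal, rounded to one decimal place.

Free-air correction = 0.3086 × 370.7 = 114.40 mGal
Free-air anomaly = 983058.53 − 983030.97 + (114.40) = 141.96 mGal
Bouguer slab correction = 0.04193 × 2.95 × 370.7 = 45.85 mGal
Simple Bouguer anomaly = 141.96 − (45.85) = 96.11 mGal

96.1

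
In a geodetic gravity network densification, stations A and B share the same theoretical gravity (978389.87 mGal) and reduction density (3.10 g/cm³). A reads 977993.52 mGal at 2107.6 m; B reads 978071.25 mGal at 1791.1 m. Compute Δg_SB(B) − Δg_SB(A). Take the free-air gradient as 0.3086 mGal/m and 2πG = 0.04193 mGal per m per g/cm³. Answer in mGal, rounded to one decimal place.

Δg_SB(A) = 977993.52 − 978389.87 + 0.3086×2107.6 − 0.04193×3.10×2107.6 = -19.90 mGal
Δg_SB(B) = 978071.25 − 978389.87 + 0.3086×1791.1 − 0.04193×3.10×1791.1 = 1.30 mGal
Difference = 1.30 − (-19.90) = 21.20 mGal

21.2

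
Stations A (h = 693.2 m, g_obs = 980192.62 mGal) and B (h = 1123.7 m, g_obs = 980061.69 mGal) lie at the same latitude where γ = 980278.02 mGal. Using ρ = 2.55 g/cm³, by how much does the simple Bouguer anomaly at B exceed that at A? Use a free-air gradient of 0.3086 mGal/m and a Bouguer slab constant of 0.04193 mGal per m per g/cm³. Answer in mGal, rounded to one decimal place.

-44.1

Δg_SB(A) = 980192.62 − 980278.02 + 0.3086×693.2 − 0.04193×2.55×693.2 = 54.40 mGal
Δg_SB(B) = 980061.69 − 980278.02 + 0.3086×1123.7 − 0.04193×2.55×1123.7 = 10.30 mGal
Difference = 10.30 − (54.40) = -44.10 mGal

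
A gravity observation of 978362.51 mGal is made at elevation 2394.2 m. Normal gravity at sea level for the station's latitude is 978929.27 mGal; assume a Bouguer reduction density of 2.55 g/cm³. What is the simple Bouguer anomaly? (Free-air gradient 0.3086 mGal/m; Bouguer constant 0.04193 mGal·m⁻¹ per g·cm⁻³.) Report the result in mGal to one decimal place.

-83.9

Free-air correction = 0.3086 × 2394.2 = 738.85 mGal
Free-air anomaly = 978362.51 − 978929.27 + (738.85) = 172.09 mGal
Bouguer slab correction = 0.04193 × 2.55 × 2394.2 = 255.99 mGal
Simple Bouguer anomaly = 172.09 − (255.99) = -83.90 mGal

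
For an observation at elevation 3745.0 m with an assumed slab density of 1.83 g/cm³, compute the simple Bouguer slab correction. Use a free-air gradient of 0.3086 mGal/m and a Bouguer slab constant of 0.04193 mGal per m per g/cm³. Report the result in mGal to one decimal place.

Bouguer slab correction = 0.04193 × 1.83 × 3745.0 = 287.4 mGal

287.4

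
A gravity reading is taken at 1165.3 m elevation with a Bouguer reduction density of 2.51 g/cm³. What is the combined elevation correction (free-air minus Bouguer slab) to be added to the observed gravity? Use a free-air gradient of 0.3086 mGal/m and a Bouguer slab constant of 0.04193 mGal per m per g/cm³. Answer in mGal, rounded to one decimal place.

237.0

Combined gradient = 0.3086 − 0.04193 × 2.51 = 0.2033557 mGal/m
Combined elevation correction = 0.2033557 × 1165.3 = 237.0 mGal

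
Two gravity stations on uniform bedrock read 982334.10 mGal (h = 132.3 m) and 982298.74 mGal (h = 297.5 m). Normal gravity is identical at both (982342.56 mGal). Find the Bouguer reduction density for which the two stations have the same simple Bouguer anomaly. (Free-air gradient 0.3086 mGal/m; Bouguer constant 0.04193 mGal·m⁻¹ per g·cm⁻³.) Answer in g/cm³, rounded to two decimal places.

Δg_obs = 982298.74 − 982334.10 = -35.36 mGal over Δh = 297.5 − 132.3 = 165.2 m
Equal Bouguer anomalies ⇒ Δg_obs + (0.3086 − 0.04193ρ)·Δh = 0
0.3086 − 0.04193ρ = −Δg_obs/Δh = 0.21404
ρ = (0.3086 − 0.21404) / 0.04193 = 2.26 g/cm³

2.26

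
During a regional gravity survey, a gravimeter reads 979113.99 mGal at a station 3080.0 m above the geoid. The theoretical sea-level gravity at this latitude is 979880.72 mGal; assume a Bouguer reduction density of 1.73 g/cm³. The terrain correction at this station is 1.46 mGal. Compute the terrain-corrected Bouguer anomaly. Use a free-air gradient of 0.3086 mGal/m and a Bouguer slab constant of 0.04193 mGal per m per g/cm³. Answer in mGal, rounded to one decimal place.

-38.2

Free-air correction = 0.3086 × 3080.0 = 950.49 mGal
Free-air anomaly = 979113.99 − 979880.72 + (950.49) = 183.76 mGal
Bouguer slab correction = 0.04193 × 1.73 × 3080.0 = 223.42 mGal
Simple Bouguer anomaly = 183.76 − (223.42) = -39.66 mGal
Complete Bouguer anomaly = -39.66 + 1.46 = -38.20 mGal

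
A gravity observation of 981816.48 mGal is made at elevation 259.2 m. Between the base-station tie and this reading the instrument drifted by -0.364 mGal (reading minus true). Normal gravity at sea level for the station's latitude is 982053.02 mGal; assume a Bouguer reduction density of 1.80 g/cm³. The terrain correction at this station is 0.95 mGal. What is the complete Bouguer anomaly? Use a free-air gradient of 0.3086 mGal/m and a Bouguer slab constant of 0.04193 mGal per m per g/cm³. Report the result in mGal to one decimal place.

-174.8

Drift-corrected reading = 981816.48 − (-0.364) = 981816.844 mGal
Free-air correction = 0.3086 × 259.2 = 79.99 mGal
Free-air anomaly = 981816.844 − 982053.02 + (79.99) = -156.186 mGal
Bouguer slab correction = 0.04193 × 1.80 × 259.2 = 19.56 mGal
Simple Bouguer anomaly = -156.186 − (19.56) = -175.746 mGal
Complete Bouguer anomaly = -175.746 + 0.95 = -174.796 mGal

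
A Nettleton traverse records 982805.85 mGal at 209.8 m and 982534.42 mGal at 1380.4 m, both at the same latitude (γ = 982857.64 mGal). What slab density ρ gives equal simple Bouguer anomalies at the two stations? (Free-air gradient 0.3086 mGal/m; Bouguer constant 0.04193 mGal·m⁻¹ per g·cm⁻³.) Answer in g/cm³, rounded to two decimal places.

Δg_obs = 982534.42 − 982805.85 = -271.43 mGal over Δh = 1380.4 − 209.8 = 1170.6 m
Equal Bouguer anomalies ⇒ Δg_obs + (0.3086 − 0.04193ρ)·Δh = 0
0.3086 − 0.04193ρ = −Δg_obs/Δh = 0.23187
ρ = (0.3086 − 0.23187) / 0.04193 = 1.83 g/cm³

1.83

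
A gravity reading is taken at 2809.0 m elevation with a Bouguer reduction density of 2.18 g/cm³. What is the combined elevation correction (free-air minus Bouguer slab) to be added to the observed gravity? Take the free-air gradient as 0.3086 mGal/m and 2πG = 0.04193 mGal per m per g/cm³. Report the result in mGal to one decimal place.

610.1

Combined gradient = 0.3086 − 0.04193 × 2.18 = 0.2171926 mGal/m
Combined elevation correction = 0.2171926 × 2809.0 = 610.1 mGal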